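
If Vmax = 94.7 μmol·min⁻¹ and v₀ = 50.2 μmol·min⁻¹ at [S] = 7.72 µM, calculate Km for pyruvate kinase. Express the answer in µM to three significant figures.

v/Vmax = 50.2/94.7 = 0.5301 = [S]/(Km+[S]).
So Km + [S] = [S]/0.5301 = 14.56 µM, giving Km = 14.56 − 7.72 = 6.84 µM.

6.84 µM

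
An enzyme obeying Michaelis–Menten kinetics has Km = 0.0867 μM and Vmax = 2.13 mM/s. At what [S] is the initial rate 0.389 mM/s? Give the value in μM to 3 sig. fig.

The required fractional saturation is v/Vmax = 0.389/2.13 = 0.1826.
Then [S]/(Km+[S]) = 0.1826 ⇒ [S] = 0.0867 × 0.1826/(1 − 0.1826) = 0.0194 μM.

0.0194 μM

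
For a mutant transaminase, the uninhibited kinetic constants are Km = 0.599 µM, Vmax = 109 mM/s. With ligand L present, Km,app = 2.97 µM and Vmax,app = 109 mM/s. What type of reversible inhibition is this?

Km increases (0.599 → 2.97 µM) while Vmax is unchanged — the hallmark of competitive inhibition.

competitive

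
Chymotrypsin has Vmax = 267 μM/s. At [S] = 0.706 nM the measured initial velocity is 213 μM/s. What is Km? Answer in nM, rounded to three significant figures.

v/Vmax = 213/267 = 0.7978 = [S]/(Km+[S]).
So Km + [S] = [S]/0.7978 = 0.8850 nM, giving Km = 0.8850 − 0.706 = 0.179 nM.

0.179 nM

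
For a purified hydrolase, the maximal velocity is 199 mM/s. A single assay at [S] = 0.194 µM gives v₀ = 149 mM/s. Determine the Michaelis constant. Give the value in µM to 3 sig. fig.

0.0651 µM

From v = Vmax[S]/(Km+[S]), Km = [S](Vmax − v)/v.
Km = 0.194 × (199 − 149) / 149 = 9.700/149 = 0.0651 µM.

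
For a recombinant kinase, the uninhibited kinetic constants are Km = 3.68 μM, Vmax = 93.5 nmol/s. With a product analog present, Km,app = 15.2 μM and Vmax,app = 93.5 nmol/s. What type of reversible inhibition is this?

competitive

Km increases (3.68 → 15.2 μM) while Vmax is unchanged — the hallmark of competitive inhibition.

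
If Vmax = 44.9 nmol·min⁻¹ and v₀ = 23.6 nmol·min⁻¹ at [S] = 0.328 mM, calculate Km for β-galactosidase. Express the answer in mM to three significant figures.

0.296 mM

From v = Vmax[S]/(Km+[S]), Km = [S](Vmax − v)/v.
Km = 0.328 × (44.9 − 23.6) / 23.6 = 6.986/23.6 = 0.296 mM.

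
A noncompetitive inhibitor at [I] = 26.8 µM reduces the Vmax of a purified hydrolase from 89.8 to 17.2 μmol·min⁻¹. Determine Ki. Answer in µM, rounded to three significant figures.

6.35 µM

Noncompetitive: Vmax,app = Vmax/α with α = 1 + [I]/Ki.
α = Vmax/Vmax,app = 89.8/17.2 = 5.221.
Ki = [I]/(α − 1) = 26.8/4.221 = 6.35 µM.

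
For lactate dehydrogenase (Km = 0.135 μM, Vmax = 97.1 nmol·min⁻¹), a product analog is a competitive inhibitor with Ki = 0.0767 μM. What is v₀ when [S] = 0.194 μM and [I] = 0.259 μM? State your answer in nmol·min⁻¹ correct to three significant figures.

With α = 1 + [I]/Ki = 1 + 0.259/0.0767 = 4.377, the competitive rate law is v = Vmax[S] / (αKm + [S]).
v = 97.1×0.194 / (4.377×0.135 + 0.194) = 18.84/0.7849 = 24.0 nmol·min⁻¹.

24.0 nmol·min⁻¹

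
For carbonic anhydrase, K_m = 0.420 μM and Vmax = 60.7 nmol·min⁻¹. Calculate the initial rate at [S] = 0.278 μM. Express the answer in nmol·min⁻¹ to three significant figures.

24.2 nmol·min⁻¹

[S]/(Km+[S]) = 0.278/0.6980 = 0.3983, the fractional saturation.
v = 0.3983 × Vmax = 0.3983 × 60.7 = 24.2 nmol·min⁻¹.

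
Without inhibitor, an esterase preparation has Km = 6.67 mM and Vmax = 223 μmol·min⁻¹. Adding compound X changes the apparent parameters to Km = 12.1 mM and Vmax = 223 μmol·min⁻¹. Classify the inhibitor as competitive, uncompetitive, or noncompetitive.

competitive

Km increases (6.67 → 12.1 mM) while Vmax is unchanged — the hallmark of competitive inhibition.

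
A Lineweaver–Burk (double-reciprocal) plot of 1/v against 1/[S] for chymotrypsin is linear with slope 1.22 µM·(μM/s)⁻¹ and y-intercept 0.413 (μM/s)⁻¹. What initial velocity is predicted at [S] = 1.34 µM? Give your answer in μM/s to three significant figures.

0.756 μM/s

The y-intercept is 1/Vmax, so Vmax = 1/0.413 = 2.42 μM/s.
The slope is Km/Vmax, so Km = 1.22 × 2.42 = 2.95 µM.
Then v = 2.42 × 1.34/(2.95 + 1.34) = 0.756 μM/s.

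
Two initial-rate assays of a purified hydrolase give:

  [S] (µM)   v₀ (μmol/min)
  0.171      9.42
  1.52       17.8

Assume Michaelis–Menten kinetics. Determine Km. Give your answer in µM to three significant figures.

0.193 µM

From v = Vmax[S]/(Km+[S]), each point gives Vmax = v(Km+[S])/[S].
Equating: 9.42(Km+0.171)/0.171 = 17.8(Km+1.52)/1.52.
55.09·Km + 9.42 = 11.71·Km + 17.8, so (55.09 − 11.71)·Km = 17.8 − 9.42.
Km = 8.380/43.38 = 0.193 µM; then Vmax = 9.42(0.193+0.171)/0.171 = 20.1 μmol/min.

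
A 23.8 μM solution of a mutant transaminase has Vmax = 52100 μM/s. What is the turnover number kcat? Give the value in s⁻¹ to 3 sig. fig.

kcat = Vmax/[E]total = 52100 μM/s / 23.8 μM = 2190 s⁻¹.

2190 s⁻¹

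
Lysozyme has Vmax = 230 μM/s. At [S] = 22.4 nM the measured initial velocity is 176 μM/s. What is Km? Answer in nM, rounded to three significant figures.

6.87 nM

From v = Vmax[S]/(Km+[S]), Km = [S](Vmax − v)/v.
Km = 22.4 × (230 − 176) / 176 = 1210/176 = 6.87 nM.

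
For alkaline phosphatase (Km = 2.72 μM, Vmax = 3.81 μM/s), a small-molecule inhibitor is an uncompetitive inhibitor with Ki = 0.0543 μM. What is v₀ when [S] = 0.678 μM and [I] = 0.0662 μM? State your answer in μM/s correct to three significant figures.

0.611 μM/s

α = 1 + [I]/Ki = 1 + 0.0662/0.0543 = 2.219.
For an uncompetitive inhibitor, both parameters are divided by α, giving Vmax/α and Km/α: Km,app = 1.23 μM, Vmax,app = 1.72 μM/s.
v = Vmax,app·[S]/(Km,app + [S]) = 1.72 × 0.678/(1.23 + 0.678) = 0.611 μM/s.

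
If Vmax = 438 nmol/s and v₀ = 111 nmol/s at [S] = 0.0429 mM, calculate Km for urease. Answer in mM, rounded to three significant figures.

0.126 mM

From v = Vmax[S]/(Km+[S]), Km = [S](Vmax − v)/v.
Km = 0.0429 × (438 − 111) / 111 = 14.03/111 = 0.126 mM.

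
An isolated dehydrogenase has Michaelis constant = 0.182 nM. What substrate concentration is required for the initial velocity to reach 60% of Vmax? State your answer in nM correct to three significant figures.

v/Vmax = [S]/(Km+[S]) = 0.6, so [S] = Km·0.6/(1 − 0.6) = 0.182 × 1.500.
[S] = 0.273 nM.

0.273 nM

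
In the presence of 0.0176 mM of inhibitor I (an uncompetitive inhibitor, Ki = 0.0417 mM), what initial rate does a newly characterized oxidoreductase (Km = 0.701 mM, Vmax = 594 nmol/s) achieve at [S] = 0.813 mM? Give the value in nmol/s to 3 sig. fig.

260 nmol/s

With α = 1 + [I]/Ki = 1 + 0.0176/0.0417 = 1.422, the uncompetitive rate law is v = (Vmax/α)·[S] / (Km/α + [S]).
v = (594/1.422)×0.813 / (0.701/1.422 + 0.813) = 339.6/1.306 = 260 nmol/s.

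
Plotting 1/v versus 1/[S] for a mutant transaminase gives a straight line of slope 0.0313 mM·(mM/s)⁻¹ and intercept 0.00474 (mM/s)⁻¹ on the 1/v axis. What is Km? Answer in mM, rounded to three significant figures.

6.60 mM

y-intercept = 1/Vmax ⇒ Vmax = 211 mM/s; slope = Km/Vmax ⇒ Km = slope × Vmax.
Km = 0.0313 × 211 = 6.60 mM.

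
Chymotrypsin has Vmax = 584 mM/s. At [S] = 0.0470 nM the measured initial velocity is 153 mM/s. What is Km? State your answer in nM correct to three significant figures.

0.132 nM

From v = Vmax[S]/(Km+[S]), Km = [S](Vmax − v)/v.
Km = 0.0470 × (584 − 153) / 153 = 20.26/153 = 0.132 nM.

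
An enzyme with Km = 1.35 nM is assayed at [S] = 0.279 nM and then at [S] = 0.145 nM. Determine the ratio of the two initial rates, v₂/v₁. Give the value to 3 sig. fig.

0.566

Since Vmax cancels, v₂/v₁ = [S]₂(Km+[S]₁) / [S]₁(Km+[S]₂).
= 0.145×(1.35+0.279) / (0.279×(1.35+0.145)) = 0.2362/0.4171 = 0.566.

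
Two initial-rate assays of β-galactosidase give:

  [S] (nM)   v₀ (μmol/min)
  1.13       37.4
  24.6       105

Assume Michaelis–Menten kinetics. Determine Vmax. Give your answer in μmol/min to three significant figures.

From v = Vmax[S]/(Km+[S]), each point gives Vmax = v(Km+[S])/[S].
Equating: 37.4(Km+1.13)/1.13 = 105(Km+24.6)/24.6.
33.10·Km + 37.4 = 4.268·Km + 105, so (33.10 − 4.268)·Km = 105 − 37.4.
Km = 67.60/28.83 = 2.34 nM; then Vmax = 37.4(2.34+1.13)/1.13 = 115 μmol/min.

115 μmol/min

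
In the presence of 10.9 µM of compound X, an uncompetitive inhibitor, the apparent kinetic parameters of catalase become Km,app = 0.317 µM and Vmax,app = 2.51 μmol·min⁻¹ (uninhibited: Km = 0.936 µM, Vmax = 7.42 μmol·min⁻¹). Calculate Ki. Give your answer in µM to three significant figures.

Uncompetitive: Vmax,app = Vmax/α (and Km,app = Km/α) with α = 1 + [I]/Ki.
α = Vmax/Vmax,app = 7.42/2.51 = 2.956.
Since α = 1 + [I]/Ki, [I]/Ki = 2.956 − 1 = 1.956 and Ki = 10.9/1.956 = 5.57 µM.

5.57 µM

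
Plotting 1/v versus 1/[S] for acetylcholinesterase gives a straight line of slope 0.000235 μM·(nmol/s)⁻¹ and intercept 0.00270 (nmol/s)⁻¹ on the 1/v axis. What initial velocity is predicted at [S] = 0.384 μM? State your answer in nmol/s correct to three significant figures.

302 nmol/s

The y-intercept is 1/Vmax, so Vmax = 1/0.00270 = 370 nmol/s.
The slope is Km/Vmax, so Km = 0.000235 × 370 = 0.0870 μM.
Then v = 370 × 0.384/(0.0870 + 0.384) = 302 nmol/s.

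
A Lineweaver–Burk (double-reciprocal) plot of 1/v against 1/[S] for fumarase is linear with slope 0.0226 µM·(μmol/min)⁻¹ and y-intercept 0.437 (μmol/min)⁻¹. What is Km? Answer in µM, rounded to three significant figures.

y-intercept = 1/Vmax ⇒ Vmax = 2.29 μmol/min; slope = Km/Vmax ⇒ Km = slope × Vmax.
Km = 0.0226 × 2.29 = 0.0517 µM.

0.0517 µM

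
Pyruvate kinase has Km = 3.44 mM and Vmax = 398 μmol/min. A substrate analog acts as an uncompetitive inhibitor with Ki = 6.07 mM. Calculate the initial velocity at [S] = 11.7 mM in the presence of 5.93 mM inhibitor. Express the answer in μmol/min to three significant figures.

175 μmol/min

α = 1 + [I]/Ki = 1 + 5.93/6.07 = 1.977.
For an uncompetitive inhibitor, both parameters are divided by α, giving Vmax/α and Km/α: Km,app = 1.74 mM, Vmax,app = 201 μmol/min.
v = Vmax,app·[S]/(Km,app + [S]) = 201 × 11.7/(1.74 + 11.7) = 175 μmol/min.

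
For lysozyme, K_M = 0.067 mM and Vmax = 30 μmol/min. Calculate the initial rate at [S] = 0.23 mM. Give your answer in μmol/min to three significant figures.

23.2 μmol/min

v = Vmax·[S]/(Km + [S]) = 30 × 0.23 / (0.067 + 0.23)
  = 6.900 / 0.2970 = 23.2 μmol/min.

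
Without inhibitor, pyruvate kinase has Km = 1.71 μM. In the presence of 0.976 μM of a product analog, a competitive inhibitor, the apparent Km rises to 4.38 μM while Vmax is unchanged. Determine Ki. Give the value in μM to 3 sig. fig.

Competitive: Km,app = α·Km with α = 1 + [I]/Ki.
α = Km,app/Km = 4.38/1.71 = 2.561.
Since α = 1 + [I]/Ki, [I]/Ki = 2.561 − 1 = 1.561 and Ki = 0.976/1.561 = 0.625 μM.

0.625 μM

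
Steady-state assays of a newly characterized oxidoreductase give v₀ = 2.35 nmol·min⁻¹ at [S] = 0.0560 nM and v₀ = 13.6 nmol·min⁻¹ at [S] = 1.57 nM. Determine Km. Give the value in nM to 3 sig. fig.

From v = Vmax[S]/(Km+[S]), each point gives Vmax = v(Km+[S])/[S].
Equating: 2.35(Km+0.0560)/0.0560 = 13.6(Km+1.57)/1.57.
41.96·Km + 2.35 = 8.662·Km + 13.6, so (41.96 − 8.662)·Km = 13.6 − 2.35.
Km = 11.25/33.30 = 0.338 nM; then Vmax = 2.35(0.338+0.0560)/0.0560 = 16.5 nmol·min⁻¹.

0.338 nM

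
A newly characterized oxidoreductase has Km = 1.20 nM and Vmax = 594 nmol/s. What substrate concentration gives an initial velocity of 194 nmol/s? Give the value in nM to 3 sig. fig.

Rearranging v = Vmax[S]/(Km+[S]) gives [S] = Km·v/(Vmax − v).
[S] = 1.20 × 194 / (594 − 194) = 232.8/400.0 = 0.582 nM.

0.582 nM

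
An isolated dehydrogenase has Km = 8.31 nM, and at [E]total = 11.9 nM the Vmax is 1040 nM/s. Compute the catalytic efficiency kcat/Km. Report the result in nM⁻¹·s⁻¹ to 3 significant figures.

10.5 nM⁻¹·s⁻¹

kcat = Vmax/[E]total = 1040/11.9 = 87.4 s⁻¹.
kcat/Km = 87.4/8.31 = 10.5 nM⁻¹·s⁻¹.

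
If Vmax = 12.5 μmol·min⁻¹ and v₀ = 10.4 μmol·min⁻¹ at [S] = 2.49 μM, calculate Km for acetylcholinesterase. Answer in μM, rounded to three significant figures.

v/Vmax = 10.4/12.5 = 0.8320 = [S]/(Km+[S]).
So Km + [S] = [S]/0.8320 = 2.993 μM, giving Km = 2.993 − 2.49 = 0.503 μM.

0.503 μM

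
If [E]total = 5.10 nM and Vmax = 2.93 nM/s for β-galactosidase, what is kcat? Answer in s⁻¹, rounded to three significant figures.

0.575 s⁻¹

kcat = Vmax/[E]total = 2.93 nM/s / 5.10 nM = 0.575 s⁻¹.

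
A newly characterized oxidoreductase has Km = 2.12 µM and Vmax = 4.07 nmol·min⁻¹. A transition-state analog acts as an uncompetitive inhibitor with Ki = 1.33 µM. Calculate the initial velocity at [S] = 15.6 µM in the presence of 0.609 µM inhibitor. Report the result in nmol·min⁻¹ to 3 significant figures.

α = 1 + [I]/Ki = 1 + 0.609/1.33 = 1.458.
For an uncompetitive inhibitor, both parameters are divided by α, giving Vmax/α and Km/α: Km,app = 1.45 µM, Vmax,app = 2.79 nmol·min⁻¹.
v = Vmax,app·[S]/(Km,app + [S]) = 2.79 × 15.6/(1.45 + 15.6) = 2.55 nmol·min⁻¹.

2.55 nmol·min⁻¹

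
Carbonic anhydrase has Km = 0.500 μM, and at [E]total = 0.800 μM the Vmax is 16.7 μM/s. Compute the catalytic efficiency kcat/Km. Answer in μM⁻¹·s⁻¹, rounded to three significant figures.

kcat = Vmax/[E]total = 16.7/0.800 = 20.9 s⁻¹.
kcat/Km = 20.9/0.500 = 41.7 μM⁻¹·s⁻¹.

41.7 μM⁻¹·s⁻¹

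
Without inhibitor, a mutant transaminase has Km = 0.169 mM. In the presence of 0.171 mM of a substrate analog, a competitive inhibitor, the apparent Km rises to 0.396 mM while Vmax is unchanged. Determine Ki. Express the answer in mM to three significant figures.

0.127 mM

Competitive: Km,app = α·Km with α = 1 + [I]/Ki.
α = Km,app/Km = 0.396/0.169 = 2.343.
Since α = 1 + [I]/Ki, [I]/Ki = 2.343 − 1 = 1.343 and Ki = 0.171/1.343 = 0.127 mM.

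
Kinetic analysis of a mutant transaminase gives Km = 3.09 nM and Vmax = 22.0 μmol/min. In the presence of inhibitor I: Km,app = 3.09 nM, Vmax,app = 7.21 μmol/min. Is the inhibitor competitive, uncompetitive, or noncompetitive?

Vmax decreases (22.0 → 7.21 μmol/min) while Km is unchanged — pure noncompetitive inhibition.

noncompetitive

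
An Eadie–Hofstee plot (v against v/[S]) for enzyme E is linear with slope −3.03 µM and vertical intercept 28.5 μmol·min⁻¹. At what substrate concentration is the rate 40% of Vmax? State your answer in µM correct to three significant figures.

2.02 µM

The Eadie–Hofstee slope gives Km = 3.03 µM (slope = −Km).
v/Vmax = [S]/(Km+[S]) = 0.4 ⇒ [S] = Km·0.4/(1−0.4) = 3.03 × 0.6667 = 2.02 µM.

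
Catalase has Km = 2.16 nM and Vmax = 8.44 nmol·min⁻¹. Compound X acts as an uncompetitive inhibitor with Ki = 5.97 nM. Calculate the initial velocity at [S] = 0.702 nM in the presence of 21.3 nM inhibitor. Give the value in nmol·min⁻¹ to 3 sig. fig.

1.10 nmol·min⁻¹

With α = 1 + [I]/Ki = 1 + 21.3/5.97 = 4.568, the uncompetitive rate law is v = (Vmax/α)·[S] / (Km/α + [S]).
v = (8.44/4.568)×0.702 / (2.16/4.568 + 0.702) = 1.297/1.175 = 1.10 nmol·min⁻¹.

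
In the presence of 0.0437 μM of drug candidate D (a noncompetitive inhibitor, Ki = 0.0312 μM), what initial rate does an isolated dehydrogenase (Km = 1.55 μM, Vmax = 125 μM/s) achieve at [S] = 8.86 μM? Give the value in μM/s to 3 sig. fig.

44.3 μM/s

α = 1 + [I]/Ki = 1 + 0.0437/0.0312 = 2.401.
For a noncompetitive inhibitor, Vmax is reduced to Vmax/α while Km is unchanged: Km,app = 1.55 μM, Vmax,app = 52.1 μM/s.
v = Vmax,app·[S]/(Km,app + [S]) = 52.1 × 8.86/(1.55 + 8.86) = 44.3 μM/s.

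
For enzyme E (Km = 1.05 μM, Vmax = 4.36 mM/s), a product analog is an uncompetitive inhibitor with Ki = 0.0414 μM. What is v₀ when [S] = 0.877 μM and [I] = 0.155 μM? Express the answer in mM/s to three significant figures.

With α = 1 + [I]/Ki = 1 + 0.155/0.0414 = 4.744, the uncompetitive rate law is v = (Vmax/α)·[S] / (Km/α + [S]).
v = (4.36/4.744)×0.877 / (1.05/4.744 + 0.877) = 0.8060/1.098 = 0.734 mM/s.

0.734 mM/s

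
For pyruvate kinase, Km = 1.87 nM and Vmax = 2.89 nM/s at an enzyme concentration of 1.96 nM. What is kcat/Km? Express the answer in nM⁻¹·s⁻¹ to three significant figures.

0.788 nM⁻¹·s⁻¹

kcat = Vmax/[E]total = 2.89/1.96 = 1.47 s⁻¹.
kcat/Km = 1.47/1.87 = 0.788 nM⁻¹·s⁻¹.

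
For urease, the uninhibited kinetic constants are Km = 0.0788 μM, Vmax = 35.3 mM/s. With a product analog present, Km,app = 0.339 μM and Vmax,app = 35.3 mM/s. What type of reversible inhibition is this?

Km increases (0.0788 → 0.339 μM) while Vmax is unchanged — the hallmark of competitive inhibition.

competitive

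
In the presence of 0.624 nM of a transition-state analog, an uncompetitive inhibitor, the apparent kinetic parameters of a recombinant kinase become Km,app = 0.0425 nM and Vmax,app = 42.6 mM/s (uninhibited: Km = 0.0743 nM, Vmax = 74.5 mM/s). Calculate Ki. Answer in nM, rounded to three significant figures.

0.833 nM

Uncompetitive: Vmax,app = Vmax/α (and Km,app = Km/α) with α = 1 + [I]/Ki.
α = Vmax/Vmax,app = 74.5/42.6 = 1.749.
Since α = 1 + [I]/Ki, [I]/Ki = 1.749 − 1 = 0.7488 and Ki = 0.624/0.7488 = 0.833 nM.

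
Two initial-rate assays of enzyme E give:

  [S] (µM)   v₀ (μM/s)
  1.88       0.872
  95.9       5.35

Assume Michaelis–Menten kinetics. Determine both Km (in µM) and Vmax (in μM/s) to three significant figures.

In reciprocal form, 1/v = (Km/Vmax)·(1/[S]) + 1/Vmax. The two points give (1/[S], 1/v) = (0.5319, 1.147) and (0.01043, 0.1869).
Slope = (1.147 − 0.1869)/(0.5319 − 0.01043) = 1.841; intercept = 1.147 − 1.841×0.5319 = 0.1677.
Vmax = 1/intercept = 5.96 μM/s; Km = slope × Vmax = 1.841 × 5.96 = 11.0 µM.

Km = 11.0 µM; Vmax = 5.96 μM/s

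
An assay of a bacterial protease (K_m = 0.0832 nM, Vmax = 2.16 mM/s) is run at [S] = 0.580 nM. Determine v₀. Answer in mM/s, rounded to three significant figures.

v = Vmax·[S]/(Km + [S]) = 2.16 × 0.580 / (0.0832 + 0.580)
  = 1.253 / 0.6632 = 1.89 mM/s.

1.89 mM/s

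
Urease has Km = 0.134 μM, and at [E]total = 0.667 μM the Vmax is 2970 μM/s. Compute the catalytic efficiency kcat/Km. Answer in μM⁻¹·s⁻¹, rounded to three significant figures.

kcat = Vmax/[E]total = 2970/0.667 = 4450 s⁻¹.
kcat/Km = 4450/0.134 = 33200 μM⁻¹·s⁻¹.

33200 μM⁻¹·s⁻¹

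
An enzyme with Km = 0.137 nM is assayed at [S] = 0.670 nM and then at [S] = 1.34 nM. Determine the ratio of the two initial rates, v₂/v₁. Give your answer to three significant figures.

1.09

Since Vmax cancels, v₂/v₁ = [S]₂(Km+[S]₁) / [S]₁(Km+[S]₂).
= 1.34×(0.137+0.670) / (0.670×(0.137+1.34)) = 1.081/0.9896 = 1.09.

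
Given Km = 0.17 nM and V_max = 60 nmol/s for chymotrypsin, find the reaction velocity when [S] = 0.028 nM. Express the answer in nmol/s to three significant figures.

8.48 nmol/s

v = Vmax·[S]/(Km + [S]) = 60 × 0.028 / (0.17 + 0.028)
  = 1.680 / 0.1980 = 8.48 nmol/s.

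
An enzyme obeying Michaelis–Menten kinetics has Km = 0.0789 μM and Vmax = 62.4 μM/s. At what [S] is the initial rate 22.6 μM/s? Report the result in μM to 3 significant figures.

The required fractional saturation is v/Vmax = 22.6/62.4 = 0.3622.
Then [S]/(Km+[S]) = 0.3622 ⇒ [S] = 0.0789 × 0.3622/(1 − 0.3622) = 0.0448 μM.

0.0448 μM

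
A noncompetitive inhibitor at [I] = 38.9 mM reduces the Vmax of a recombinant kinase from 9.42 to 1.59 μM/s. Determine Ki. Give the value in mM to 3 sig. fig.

7.90 mM

Noncompetitive: Vmax,app = Vmax/α with α = 1 + [I]/Ki.
α = Vmax/Vmax,app = 9.42/1.59 = 5.925.
Since α = 1 + [I]/Ki, [I]/Ki = 5.925 − 1 = 4.925 and Ki = 38.9/4.925 = 7.90 mM.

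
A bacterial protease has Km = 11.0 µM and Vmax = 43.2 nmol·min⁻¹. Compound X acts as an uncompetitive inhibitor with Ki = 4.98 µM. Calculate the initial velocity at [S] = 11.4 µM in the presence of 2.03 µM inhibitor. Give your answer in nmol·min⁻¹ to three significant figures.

With α = 1 + [I]/Ki = 1 + 2.03/4.98 = 1.408, the uncompetitive rate law is v = (Vmax/α)·[S] / (Km/α + [S]).
v = (43.2/1.408)×11.4 / (11.0/1.408 + 11.4) = 349.9/19.21 = 18.2 nmol·min⁻¹.

18.2 nmol·min⁻¹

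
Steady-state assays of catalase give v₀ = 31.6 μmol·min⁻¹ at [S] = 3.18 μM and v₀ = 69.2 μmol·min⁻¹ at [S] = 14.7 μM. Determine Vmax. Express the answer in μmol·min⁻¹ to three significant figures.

103 μmol·min⁻¹

In reciprocal form, 1/v = (Km/Vmax)·(1/[S]) + 1/Vmax. The two points give (1/[S], 1/v) = (0.3145, 0.03165) and (0.06803, 0.01445).
Slope = (0.03165 − 0.01445)/(0.3145 − 0.06803) = 0.06977; intercept = 0.03165 − 0.06977×0.3145 = 0.009704.
Vmax = 1/intercept = 103 μmol·min⁻¹; Km = slope × Vmax = 0.06977 × 103 = 7.19 μM.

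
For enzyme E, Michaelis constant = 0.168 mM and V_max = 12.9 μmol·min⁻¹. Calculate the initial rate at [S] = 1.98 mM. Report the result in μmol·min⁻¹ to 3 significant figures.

[S]/(Km+[S]) = 1.98/2.148 = 0.9218, the fractional saturation.
v = 0.9218 × Vmax = 0.9218 × 12.9 = 11.9 μmol·min⁻¹.

11.9 μmol·min⁻¹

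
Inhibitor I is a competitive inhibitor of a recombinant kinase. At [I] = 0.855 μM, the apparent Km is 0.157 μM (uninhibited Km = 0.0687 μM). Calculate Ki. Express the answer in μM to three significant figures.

Competitive: Km,app = α·Km with α = 1 + [I]/Ki.
α = Km,app/Km = 0.157/0.0687 = 2.285.
Since α = 1 + [I]/Ki, [I]/Ki = 2.285 − 1 = 1.285 and Ki = 0.855/1.285 = 0.665 μM.

0.665 μM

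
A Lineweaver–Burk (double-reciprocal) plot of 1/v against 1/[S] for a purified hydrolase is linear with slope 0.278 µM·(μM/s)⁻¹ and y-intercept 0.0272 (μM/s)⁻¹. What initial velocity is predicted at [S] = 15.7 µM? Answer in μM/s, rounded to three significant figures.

22.3 μM/s

The y-intercept is 1/Vmax, so Vmax = 1/0.0272 = 36.8 μM/s.
The slope is Km/Vmax, so Km = 0.278 × 36.8 = 10.2 µM.
Then v = 36.8 × 15.7/(10.2 + 15.7) = 22.3 μM/s.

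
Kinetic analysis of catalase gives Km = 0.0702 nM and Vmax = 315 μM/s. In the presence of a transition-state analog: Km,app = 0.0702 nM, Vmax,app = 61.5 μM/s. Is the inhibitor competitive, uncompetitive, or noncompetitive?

Vmax decreases (315 → 61.5 μM/s) while Km is unchanged — pure noncompetitive inhibition.

noncompetitive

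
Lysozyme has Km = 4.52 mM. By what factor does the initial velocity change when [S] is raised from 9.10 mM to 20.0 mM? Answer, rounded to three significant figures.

1.22

Since Vmax cancels, v₂/v₁ = [S]₂(Km+[S]₁) / [S]₁(Km+[S]₂).
= 20.0×(4.52+9.10) / (9.10×(4.52+20.0)) = 272.4/223.1 = 1.22.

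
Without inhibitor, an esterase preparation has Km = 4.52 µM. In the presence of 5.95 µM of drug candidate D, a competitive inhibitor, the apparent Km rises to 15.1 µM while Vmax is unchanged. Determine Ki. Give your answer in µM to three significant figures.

2.54 µM

Competitive: Km,app = α·Km with α = 1 + [I]/Ki.
α = Km,app/Km = 15.1/4.52 = 3.341.
Ki = [I]/(α − 1) = 5.95/2.341 = 2.54 µM.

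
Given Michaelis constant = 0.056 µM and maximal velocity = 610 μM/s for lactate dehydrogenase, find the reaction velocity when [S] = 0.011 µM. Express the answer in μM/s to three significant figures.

100 μM/s

v = Vmax·[S]/(Km + [S]) = 610 × 0.011 / (0.056 + 0.011)
  = 6.710 / 0.06700 = 100 μM/s.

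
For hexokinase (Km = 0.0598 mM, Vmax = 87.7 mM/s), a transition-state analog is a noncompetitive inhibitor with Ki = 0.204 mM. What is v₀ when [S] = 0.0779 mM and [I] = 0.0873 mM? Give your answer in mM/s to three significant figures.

α = 1 + [I]/Ki = 1 + 0.0873/0.204 = 1.428.
For a noncompetitive inhibitor, Vmax is reduced to Vmax/α while Km is unchanged: Km,app = 0.0598 mM, Vmax,app = 61.4 mM/s.
v = Vmax,app·[S]/(Km,app + [S]) = 61.4 × 0.0779/(0.0598 + 0.0779) = 34.7 mM/s.

34.7 mM/s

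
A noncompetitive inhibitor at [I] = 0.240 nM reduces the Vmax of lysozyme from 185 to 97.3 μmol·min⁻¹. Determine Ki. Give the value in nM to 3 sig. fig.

0.266 nM

Noncompetitive: Vmax,app = Vmax/α with α = 1 + [I]/Ki.
α = Vmax/Vmax,app = 185/97.3 = 1.901.
Ki = [I]/(α − 1) = 0.240/0.9013 = 0.266 nM.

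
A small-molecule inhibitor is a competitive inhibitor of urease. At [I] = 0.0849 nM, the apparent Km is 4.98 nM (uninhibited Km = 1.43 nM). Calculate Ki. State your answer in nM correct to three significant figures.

0.0342 nM

Competitive: Km,app = α·Km with α = 1 + [I]/Ki.
α = Km,app/Km = 4.98/1.43 = 3.483.
Since α = 1 + [I]/Ki, [I]/Ki = 3.483 − 1 = 2.483 and Ki = 0.0849/2.483 = 0.0342 nM.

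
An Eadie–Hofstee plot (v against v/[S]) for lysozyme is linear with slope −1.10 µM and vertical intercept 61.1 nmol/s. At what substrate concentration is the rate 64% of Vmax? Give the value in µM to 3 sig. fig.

The Eadie–Hofstee slope gives Km = 1.10 µM (slope = −Km).
v/Vmax = [S]/(Km+[S]) = 0.64 ⇒ [S] = Km·0.64/(1−0.64) = 1.10 × 1.778 = 1.96 µM.

1.96 µM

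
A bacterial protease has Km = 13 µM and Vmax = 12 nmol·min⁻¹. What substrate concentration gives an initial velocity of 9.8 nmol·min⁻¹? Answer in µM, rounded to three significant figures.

57.9 µM

Rearranging v = Vmax[S]/(Km+[S]) gives [S] = Km·v/(Vmax − v).
[S] = 13 × 9.8 / (12 − 9.8) = 127.4/2.200 = 57.9 µM.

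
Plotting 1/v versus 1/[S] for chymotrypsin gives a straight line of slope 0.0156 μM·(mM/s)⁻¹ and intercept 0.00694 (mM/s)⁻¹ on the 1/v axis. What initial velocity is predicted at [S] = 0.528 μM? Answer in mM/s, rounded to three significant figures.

27.4 mM/s

The y-intercept is 1/Vmax, so Vmax = 1/0.00694 = 144 mM/s.
The slope is Km/Vmax, so Km = 0.0156 × 144 = 2.25 μM.
Then v = 144 × 0.528/(2.25 + 0.528) = 27.4 mM/s.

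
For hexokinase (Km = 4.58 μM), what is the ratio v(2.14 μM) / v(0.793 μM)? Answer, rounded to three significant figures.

Since Vmax cancels, v₂/v₁ = [S]₂(Km+[S]₁) / [S]₁(Km+[S]₂).
= 2.14×(4.58+0.793) / (0.793×(4.58+2.14)) = 11.50/5.329 = 2.16.

2.16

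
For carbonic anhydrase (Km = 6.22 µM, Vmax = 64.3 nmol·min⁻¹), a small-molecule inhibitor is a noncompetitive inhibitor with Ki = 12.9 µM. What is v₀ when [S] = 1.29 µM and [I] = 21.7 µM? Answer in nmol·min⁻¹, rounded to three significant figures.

4.12 nmol·min⁻¹

With α = 1 + [I]/Ki = 1 + 21.7/12.9 = 2.682, the noncompetitive rate law is v = (Vmax/α)·[S] / (Km + [S]).
v = (64.3/2.682)×1.29 / (6.22 + 1.29) = 30.93/7.510 = 4.12 nmol·min⁻¹.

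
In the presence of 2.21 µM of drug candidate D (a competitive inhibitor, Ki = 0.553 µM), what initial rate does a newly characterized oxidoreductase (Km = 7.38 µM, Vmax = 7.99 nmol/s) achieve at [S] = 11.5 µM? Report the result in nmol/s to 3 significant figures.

α = 1 + [I]/Ki = 1 + 2.21/0.553 = 4.996.
For a competitive inhibitor, Vmax is unchanged and the apparent Km becomes α·Km: Km,app = 36.9 µM, Vmax,app = 7.99 nmol/s.
v = Vmax,app·[S]/(Km,app + [S]) = 7.99 × 11.5/(36.9 + 11.5) = 1.90 nmol/s.

1.90 nmol/s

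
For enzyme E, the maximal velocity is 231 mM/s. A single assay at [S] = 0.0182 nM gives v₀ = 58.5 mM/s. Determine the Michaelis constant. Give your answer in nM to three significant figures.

v/Vmax = 58.5/231 = 0.2532 = [S]/(Km+[S]).
So Km + [S] = [S]/0.2532 = 0.07187 nM, giving Km = 0.07187 − 0.0182 = 0.0537 nM.

0.0537 nM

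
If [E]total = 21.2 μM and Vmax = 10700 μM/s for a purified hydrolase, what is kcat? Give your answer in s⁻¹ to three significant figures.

505 s⁻¹

kcat = Vmax/[E]total = 10700 μM/s / 21.2 μM = 505 s⁻¹.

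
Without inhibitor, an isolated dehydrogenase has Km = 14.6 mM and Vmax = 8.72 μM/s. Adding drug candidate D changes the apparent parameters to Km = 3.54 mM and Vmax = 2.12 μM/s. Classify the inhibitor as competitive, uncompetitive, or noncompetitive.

Both Km and Vmax decrease by the same factor (~4.12-fold) — characteristic of uncompetitive inhibition.

uncompetitive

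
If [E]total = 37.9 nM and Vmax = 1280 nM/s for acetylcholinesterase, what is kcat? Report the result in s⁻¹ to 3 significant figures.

kcat = Vmax/[E]total = 1280 nM/s / 37.9 nM = 33.8 s⁻¹.

33.8 s⁻¹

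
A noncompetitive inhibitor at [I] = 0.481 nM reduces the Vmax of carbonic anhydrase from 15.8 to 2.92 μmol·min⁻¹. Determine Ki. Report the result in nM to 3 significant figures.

Noncompetitive: Vmax,app = Vmax/α with α = 1 + [I]/Ki.
α = Vmax/Vmax,app = 15.8/2.92 = 5.411.
Ki = [I]/(α − 1) = 0.481/4.411 = 0.109 nM.

0.109 nM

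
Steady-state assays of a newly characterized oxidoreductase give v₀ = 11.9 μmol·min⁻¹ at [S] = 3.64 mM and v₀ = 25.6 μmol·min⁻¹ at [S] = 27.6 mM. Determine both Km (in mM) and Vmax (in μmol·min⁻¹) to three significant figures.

Km = 5.85 mM; Vmax = 31.0 μmol·min⁻¹

In reciprocal form, 1/v = (Km/Vmax)·(1/[S]) + 1/Vmax. The two points give (1/[S], 1/v) = (0.2747, 0.08403) and (0.03623, 0.03906).
Slope = (0.08403 − 0.03906)/(0.2747 − 0.03623) = 0.1886; intercept = 0.08403 − 0.1886×0.2747 = 0.03223.
Vmax = 1/intercept = 31.0 μmol·min⁻¹; Km = slope × Vmax = 0.1886 × 31.0 = 5.85 mM.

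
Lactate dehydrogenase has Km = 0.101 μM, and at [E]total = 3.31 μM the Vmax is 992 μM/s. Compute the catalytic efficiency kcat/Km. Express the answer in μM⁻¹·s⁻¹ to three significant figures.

kcat = Vmax/[E]total = 992/3.31 = 300 s⁻¹.
kcat/Km = 300/0.101 = 2970 μM⁻¹·s⁻¹.

2970 μM⁻¹·s⁻¹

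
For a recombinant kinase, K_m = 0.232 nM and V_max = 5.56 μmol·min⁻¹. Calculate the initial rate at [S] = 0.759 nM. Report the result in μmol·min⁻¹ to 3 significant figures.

4.26 μmol·min⁻¹

v = Vmax·[S]/(Km + [S]) = 5.56 × 0.759 / (0.232 + 0.759)
  = 4.220 / 0.9910 = 4.26 μmol·min⁻¹.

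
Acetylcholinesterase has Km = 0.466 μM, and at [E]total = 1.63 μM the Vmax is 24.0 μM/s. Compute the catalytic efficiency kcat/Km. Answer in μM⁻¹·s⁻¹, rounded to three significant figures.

31.6 μM⁻¹·s⁻¹

kcat = Vmax/[E]total = 24.0/1.63 = 14.7 s⁻¹.
kcat/Km = 14.7/0.466 = 31.6 μM⁻¹·s⁻¹.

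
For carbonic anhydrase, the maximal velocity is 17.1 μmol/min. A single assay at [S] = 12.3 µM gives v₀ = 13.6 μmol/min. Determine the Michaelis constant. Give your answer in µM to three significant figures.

3.17 µM

From v = Vmax[S]/(Km+[S]), Km = [S](Vmax − v)/v.
Km = 12.3 × (17.1 − 13.6) / 13.6 = 43.05/13.6 = 3.17 µM.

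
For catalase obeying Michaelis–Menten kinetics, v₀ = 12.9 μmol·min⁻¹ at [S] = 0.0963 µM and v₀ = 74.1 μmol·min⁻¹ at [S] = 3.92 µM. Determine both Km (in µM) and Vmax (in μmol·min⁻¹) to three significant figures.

Km = 0.532 µM; Vmax = 84.2 μmol·min⁻¹

From v = Vmax[S]/(Km+[S]), each point gives Vmax = v(Km+[S])/[S].
Equating: 12.9(Km+0.0963)/0.0963 = 74.1(Km+3.92)/3.92.
134.0·Km + 12.9 = 18.90·Km + 74.1, so (134.0 − 18.90)·Km = 74.1 − 12.9.
Km = 61.20/115.1 = 0.532 µM; then Vmax = 12.9(0.532+0.0963)/0.0963 = 84.2 μmol·min⁻¹.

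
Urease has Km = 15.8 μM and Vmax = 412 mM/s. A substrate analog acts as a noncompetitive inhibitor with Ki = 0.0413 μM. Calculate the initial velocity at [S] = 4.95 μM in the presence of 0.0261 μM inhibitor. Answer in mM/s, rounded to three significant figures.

60.2 mM/s

α = 1 + [I]/Ki = 1 + 0.0261/0.0413 = 1.632.
For a noncompetitive inhibitor, Vmax is reduced to Vmax/α while Km is unchanged: Km,app = 15.8 μM, Vmax,app = 252 mM/s.
v = Vmax,app·[S]/(Km,app + [S]) = 252 × 4.95/(15.8 + 4.95) = 60.2 mM/s.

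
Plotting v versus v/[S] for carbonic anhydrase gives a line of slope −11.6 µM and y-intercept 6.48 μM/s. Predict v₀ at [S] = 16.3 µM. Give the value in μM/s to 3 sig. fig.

3.79 μM/s

In the Eadie–Hofstee form v = Vmax − Km·(v/[S]), the slope is −Km and the intercept is Vmax, so Km = 11.6 µM and Vmax = 6.48 μM/s.
v = 6.48 × 16.3/(11.6 + 16.3) = 3.79 μM/s.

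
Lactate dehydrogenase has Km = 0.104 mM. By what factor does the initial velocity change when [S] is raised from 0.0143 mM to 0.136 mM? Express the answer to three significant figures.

4.69

Since Vmax cancels, v₂/v₁ = [S]₂(Km+[S]₁) / [S]₁(Km+[S]₂).
= 0.136×(0.104+0.0143) / (0.0143×(0.104+0.136)) = 0.01609/0.003432 = 4.69.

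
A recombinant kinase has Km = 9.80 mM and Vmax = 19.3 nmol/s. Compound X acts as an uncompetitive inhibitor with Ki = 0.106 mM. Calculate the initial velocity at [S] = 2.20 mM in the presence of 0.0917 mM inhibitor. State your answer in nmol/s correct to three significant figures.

α = 1 + [I]/Ki = 1 + 0.0917/0.106 = 1.865.
For an uncompetitive inhibitor, both parameters are divided by α, giving Vmax/α and Km/α: Km,app = 5.25 mM, Vmax,app = 10.3 nmol/s.
v = Vmax,app·[S]/(Km,app + [S]) = 10.3 × 2.20/(5.25 + 2.20) = 3.05 nmol/s.

3.05 nmol/s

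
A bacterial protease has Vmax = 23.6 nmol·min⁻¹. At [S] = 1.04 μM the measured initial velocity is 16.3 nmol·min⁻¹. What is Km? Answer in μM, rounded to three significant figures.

0.466 μM

From v = Vmax[S]/(Km+[S]), Km = [S](Vmax − v)/v.
Km = 1.04 × (23.6 − 16.3) / 16.3 = 7.592/16.3 = 0.466 μM.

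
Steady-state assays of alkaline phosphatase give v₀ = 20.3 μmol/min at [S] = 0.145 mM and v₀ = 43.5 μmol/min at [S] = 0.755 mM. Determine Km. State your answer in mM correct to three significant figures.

From v = Vmax[S]/(Km+[S]), each point gives Vmax = v(Km+[S])/[S].
Equating: 20.3(Km+0.145)/0.145 = 43.5(Km+0.755)/0.755.
140.0·Km + 20.3 = 57.62·Km + 43.5, so (140.0 − 57.62)·Km = 43.5 − 20.3.
Km = 23.20/82.38 = 0.282 mM; then Vmax = 20.3(0.282+0.145)/0.145 = 59.7 μmol/min.

0.282 mM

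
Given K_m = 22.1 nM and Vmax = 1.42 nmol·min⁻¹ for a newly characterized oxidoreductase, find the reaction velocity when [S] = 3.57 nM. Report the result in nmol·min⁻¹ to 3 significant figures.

0.197 nmol·min⁻¹

[S]/(Km+[S]) = 3.57/25.67 = 0.1391, the fractional saturation.
v = 0.1391 × Vmax = 0.1391 × 1.42 = 0.197 nmol·min⁻¹.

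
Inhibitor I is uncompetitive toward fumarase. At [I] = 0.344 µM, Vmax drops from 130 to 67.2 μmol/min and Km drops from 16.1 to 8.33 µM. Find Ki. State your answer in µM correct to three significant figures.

0.368 µM

Uncompetitive: Vmax,app = Vmax/α (and Km,app = Km/α) with α = 1 + [I]/Ki.
α = Vmax/Vmax,app = 130/67.2 = 1.935.
Since α = 1 + [I]/Ki, [I]/Ki = 1.935 − 1 = 0.9345 and Ki = 0.344/0.9345 = 0.368 µM.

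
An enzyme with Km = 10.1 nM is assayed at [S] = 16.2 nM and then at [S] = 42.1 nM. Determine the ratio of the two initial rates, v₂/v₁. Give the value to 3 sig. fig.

1.31

Since Vmax cancels, v₂/v₁ = [S]₂(Km+[S]₁) / [S]₁(Km+[S]₂).
= 42.1×(10.1+16.2) / (16.2×(10.1+42.1)) = 1107/845.6 = 1.31.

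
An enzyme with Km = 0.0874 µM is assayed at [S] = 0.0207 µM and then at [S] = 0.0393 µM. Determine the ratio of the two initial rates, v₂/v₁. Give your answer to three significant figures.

1.62

The fractional saturations are [S]/(Km+[S]) = 0.0207/0.1081 = 0.1915 and 0.0393/0.1267 = 0.3102.
v₂/v₁ is just their ratio: 0.3102/0.1915 = 1.62.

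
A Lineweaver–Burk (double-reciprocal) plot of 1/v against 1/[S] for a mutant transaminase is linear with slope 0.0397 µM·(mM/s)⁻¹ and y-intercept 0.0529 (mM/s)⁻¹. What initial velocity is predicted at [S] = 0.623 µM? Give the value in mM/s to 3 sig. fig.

8.57 mM/s

The y-intercept is 1/Vmax, so Vmax = 1/0.0529 = 18.9 mM/s.
The slope is Km/Vmax, so Km = 0.0397 × 18.9 = 0.750 µM.
Then v = 18.9 × 0.623/(0.750 + 0.623) = 8.57 mM/s.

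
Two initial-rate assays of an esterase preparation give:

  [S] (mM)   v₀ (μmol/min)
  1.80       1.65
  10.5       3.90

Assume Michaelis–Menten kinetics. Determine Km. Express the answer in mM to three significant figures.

4.13 mM

In reciprocal form, 1/v = (Km/Vmax)·(1/[S]) + 1/Vmax. The two points give (1/[S], 1/v) = (0.5556, 0.6061) and (0.09524, 0.2564).
Slope = (0.6061 − 0.2564)/(0.5556 − 0.09524) = 0.7596; intercept = 0.6061 − 0.7596×0.5556 = 0.1841.
Vmax = 1/intercept = 5.43 μmol/min; Km = slope × Vmax = 0.7596 × 5.43 = 4.13 mM.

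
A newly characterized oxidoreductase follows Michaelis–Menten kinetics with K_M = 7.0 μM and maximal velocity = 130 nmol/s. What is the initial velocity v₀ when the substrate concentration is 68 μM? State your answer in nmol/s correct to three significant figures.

v = Vmax·[S]/(Km + [S]) = 130 × 68 / (7.0 + 68)
  = 8840 / 75.00 = 118 nmol/s.

118 nmol/s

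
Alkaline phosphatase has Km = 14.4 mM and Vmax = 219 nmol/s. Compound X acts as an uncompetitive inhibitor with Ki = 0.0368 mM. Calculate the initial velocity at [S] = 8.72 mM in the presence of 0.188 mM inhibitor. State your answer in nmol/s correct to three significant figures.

28.2 nmol/s

With α = 1 + [I]/Ki = 1 + 0.188/0.0368 = 6.109, the uncompetitive rate law is v = (Vmax/α)·[S] / (Km/α + [S]).
v = (219/6.109)×8.72 / (14.4/6.109 + 8.72) = 312.6/11.08 = 28.2 nmol/s.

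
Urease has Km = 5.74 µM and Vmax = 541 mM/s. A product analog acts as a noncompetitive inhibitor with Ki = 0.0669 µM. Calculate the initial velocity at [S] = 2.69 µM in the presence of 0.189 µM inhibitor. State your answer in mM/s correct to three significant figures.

α = 1 + [I]/Ki = 1 + 0.189/0.0669 = 3.825.
For a noncompetitive inhibitor, Vmax is reduced to Vmax/α while Km is unchanged: Km,app = 5.74 µM, Vmax,app = 141 mM/s.
v = Vmax,app·[S]/(Km,app + [S]) = 141 × 2.69/(5.74 + 2.69) = 45.1 mM/s.

45.1 mM/s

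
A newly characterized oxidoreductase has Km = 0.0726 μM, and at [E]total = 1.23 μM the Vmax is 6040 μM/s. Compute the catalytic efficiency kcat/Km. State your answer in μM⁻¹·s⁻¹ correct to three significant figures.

kcat = Vmax/[E]total = 6040/1.23 = 4910 s⁻¹.
kcat/Km = 4910/0.0726 = 67600 μM⁻¹·s⁻¹.

67600 μM⁻¹·s⁻¹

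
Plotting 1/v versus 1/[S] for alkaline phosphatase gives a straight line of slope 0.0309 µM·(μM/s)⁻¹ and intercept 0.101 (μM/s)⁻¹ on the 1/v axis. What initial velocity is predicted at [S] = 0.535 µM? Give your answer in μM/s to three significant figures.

The y-intercept is 1/Vmax, so Vmax = 1/0.101 = 9.90 μM/s.
The slope is Km/Vmax, so Km = 0.0309 × 9.90 = 0.306 µM.
Then v = 9.90 × 0.535/(0.306 + 0.535) = 6.30 μM/s.

6.30 μM/s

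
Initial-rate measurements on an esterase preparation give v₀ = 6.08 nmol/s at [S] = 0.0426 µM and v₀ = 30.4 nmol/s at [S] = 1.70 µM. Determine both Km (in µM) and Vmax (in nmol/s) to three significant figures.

In reciprocal form, 1/v = (Km/Vmax)·(1/[S]) + 1/Vmax. The two points give (1/[S], 1/v) = (23.47, 0.1645) and (0.5882, 0.03289).
Slope = (0.1645 − 0.03289)/(23.47 − 0.5882) = 0.005749; intercept = 0.1645 − 0.005749×23.47 = 0.02951.
Vmax = 1/intercept = 33.9 nmol/s; Km = slope × Vmax = 0.005749 × 33.9 = 0.195 µM.

Km = 0.195 µM; Vmax = 33.9 nmol/s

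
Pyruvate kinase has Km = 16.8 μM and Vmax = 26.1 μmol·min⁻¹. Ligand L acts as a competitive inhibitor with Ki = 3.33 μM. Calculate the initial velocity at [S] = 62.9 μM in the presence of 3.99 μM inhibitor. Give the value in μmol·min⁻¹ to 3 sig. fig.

α = 1 + [I]/Ki = 1 + 3.99/3.33 = 2.198.
For a competitive inhibitor, Vmax is unchanged and the apparent Km becomes α·Km: Km,app = 36.9 μM, Vmax,app = 26.1 μmol·min⁻¹.
v = Vmax,app·[S]/(Km,app + [S]) = 26.1 × 62.9/(36.9 + 62.9) = 16.4 μmol·min⁻¹.

16.4 μmol·min⁻¹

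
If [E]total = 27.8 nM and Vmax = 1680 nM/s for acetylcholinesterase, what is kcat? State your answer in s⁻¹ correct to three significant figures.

60.4 s⁻¹

kcat = Vmax/[E]total = 1680 nM/s / 27.8 nM = 60.4 s⁻¹.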